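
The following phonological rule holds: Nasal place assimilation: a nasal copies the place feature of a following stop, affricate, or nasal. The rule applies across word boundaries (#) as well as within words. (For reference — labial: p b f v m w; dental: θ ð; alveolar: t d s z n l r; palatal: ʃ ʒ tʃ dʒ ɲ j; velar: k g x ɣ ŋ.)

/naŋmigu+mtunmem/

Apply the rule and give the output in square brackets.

[nammigu+ntummem]

/ŋ/ before /m/ (labial) → [m]
/m/ before /t/ (alveolar) → [n]
/n/ before /m/ (labial) → [m]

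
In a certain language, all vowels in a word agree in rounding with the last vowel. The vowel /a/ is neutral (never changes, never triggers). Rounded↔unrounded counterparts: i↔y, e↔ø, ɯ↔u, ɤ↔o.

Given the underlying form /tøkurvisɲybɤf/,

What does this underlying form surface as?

/ø/ harmonizes with /ɤ/ ([-round]) → [e]
/u/ harmonizes with /ɤ/ ([-round]) → [ɯ]
/y/ harmonizes with /ɤ/ ([-round]) → [i]

[tekɯrvisɲibɤf]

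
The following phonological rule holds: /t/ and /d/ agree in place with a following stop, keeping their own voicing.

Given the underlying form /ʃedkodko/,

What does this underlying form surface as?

[ʃegkogko]

/d/ before /k/ (velar) → [g]
/d/ before /k/ (velar) → [g]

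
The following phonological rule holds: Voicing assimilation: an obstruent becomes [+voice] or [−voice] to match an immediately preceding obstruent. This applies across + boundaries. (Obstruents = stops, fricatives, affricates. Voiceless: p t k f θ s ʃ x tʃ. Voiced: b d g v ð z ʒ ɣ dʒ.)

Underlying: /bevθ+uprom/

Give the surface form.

[bevð+uprom]

/θ/ after /v/ (voiced) → [ð]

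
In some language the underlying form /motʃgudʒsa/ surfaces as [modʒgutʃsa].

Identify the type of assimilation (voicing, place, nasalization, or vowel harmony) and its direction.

voicing assimilation, regressive

/tʃ/→[dʒ] /dʒ/→[tʃ].
Each target copies a feature from the following segment, so the direction is regressive.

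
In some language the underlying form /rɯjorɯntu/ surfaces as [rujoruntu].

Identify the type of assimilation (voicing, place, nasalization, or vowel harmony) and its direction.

/ɯ/→[u] /ɯ/→[u].
Vowels agree with the last vowel, so the harmony is regressive.

vowel harmony, regressive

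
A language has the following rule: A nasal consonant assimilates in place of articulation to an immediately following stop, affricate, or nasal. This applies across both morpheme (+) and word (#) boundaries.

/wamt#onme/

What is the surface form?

[want#omme]

/m/ before /t/ (alveolar) → [n]
/n/ before /m/ (labial) → [m]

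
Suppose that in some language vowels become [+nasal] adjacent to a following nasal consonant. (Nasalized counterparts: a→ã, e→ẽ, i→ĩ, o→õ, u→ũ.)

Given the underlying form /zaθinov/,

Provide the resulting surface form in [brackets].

/i/ before nasal /n/ → [ĩ]

[zaθĩnov]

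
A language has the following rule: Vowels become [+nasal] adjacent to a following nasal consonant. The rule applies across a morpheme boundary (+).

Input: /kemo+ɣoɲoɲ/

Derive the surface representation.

/e/ before nasal /m/ → [ẽ]
/o/ before nasal /ɲ/ → [õ]
/o/ before nasal /ɲ/ → [õ]

[kẽmo+ɣõɲõɲ]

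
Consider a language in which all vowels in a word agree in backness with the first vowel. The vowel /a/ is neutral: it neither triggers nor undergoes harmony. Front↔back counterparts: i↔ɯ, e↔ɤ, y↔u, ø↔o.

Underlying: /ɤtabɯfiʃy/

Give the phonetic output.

[ɤtabɯfɯʃu]

/i/ harmonizes with /ɤ/ ([+back]) → [ɯ]
/y/ harmonizes with /ɤ/ ([+back]) → [u]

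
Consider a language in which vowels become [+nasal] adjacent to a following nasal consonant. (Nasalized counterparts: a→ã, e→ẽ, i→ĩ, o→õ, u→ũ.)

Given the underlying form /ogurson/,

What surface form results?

/o/ before nasal /n/ → [õ]

[ogursõn]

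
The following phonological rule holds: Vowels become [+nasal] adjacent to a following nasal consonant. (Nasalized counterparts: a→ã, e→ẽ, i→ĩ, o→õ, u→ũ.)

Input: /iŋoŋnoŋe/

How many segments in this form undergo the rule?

/i/ before nasal /ŋ/ → [ĩ]
/o/ before nasal /ŋ/ → [õ]
/o/ before nasal /ŋ/ → [õ]
3 segments change.

3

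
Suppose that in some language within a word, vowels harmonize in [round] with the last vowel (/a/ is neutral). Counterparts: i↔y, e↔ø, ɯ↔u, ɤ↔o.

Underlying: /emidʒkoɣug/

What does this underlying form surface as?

[ømydʒkoɣug]

/e/ harmonizes with /u/ ([+round]) → [ø]
/i/ harmonizes with /u/ ([+round]) → [y]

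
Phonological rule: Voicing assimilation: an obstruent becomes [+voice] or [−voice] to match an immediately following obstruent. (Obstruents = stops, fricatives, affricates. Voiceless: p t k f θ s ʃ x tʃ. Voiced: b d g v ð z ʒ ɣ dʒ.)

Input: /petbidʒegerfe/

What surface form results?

/t/ before /b/ (voiced) → [d]

[pedbidʒegerfe]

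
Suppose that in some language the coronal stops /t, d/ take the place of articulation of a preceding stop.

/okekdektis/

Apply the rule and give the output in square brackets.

/d/ after /k/ (velar) → [g]
/t/ after /k/ (velar) → [k]

[okekgekkis]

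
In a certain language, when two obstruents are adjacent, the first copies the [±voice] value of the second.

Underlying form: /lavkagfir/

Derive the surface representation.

[lafkakfir]

/v/ before /k/ (voiceless) → [f]
/g/ before /f/ (voiceless) → [k]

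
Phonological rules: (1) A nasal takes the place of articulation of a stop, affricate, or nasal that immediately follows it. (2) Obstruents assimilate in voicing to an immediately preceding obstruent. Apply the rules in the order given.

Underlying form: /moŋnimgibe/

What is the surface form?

[monniŋgibe]

Rule 1: /ŋ/ before /n/ (alveolar) → [n]
Rule 1: /m/ before /g/ (velar) → [ŋ]
After rule 1: monniŋgibe
Rule 2: no segment meets the rule's conditions; no change.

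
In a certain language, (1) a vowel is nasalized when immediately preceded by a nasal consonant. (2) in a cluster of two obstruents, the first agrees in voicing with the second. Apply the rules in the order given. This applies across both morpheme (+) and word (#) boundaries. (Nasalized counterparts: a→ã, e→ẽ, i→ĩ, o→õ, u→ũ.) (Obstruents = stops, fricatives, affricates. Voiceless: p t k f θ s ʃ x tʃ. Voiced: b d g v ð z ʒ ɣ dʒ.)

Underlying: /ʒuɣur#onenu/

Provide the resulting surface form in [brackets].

Rule 1: /e/ after nasal /n/ → [ẽ]
Rule 1: /u/ after nasal /n/ → [ũ]
After rule 1: ʒuɣur#onẽnũ
Rule 2: no segment meets the rule's conditions; no change.

[ʒuɣur#onẽnũ]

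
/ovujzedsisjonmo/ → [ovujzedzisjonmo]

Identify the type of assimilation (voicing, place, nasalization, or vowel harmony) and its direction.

voicing assimilation, progressive

/s/→[z].
Each target copies a feature from the preceding segment, so the direction is progressive.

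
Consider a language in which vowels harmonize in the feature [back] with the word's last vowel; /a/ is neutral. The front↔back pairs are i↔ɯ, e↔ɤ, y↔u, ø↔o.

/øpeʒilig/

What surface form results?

no segment meets the rule's conditions; no change.

[øpeʒilig]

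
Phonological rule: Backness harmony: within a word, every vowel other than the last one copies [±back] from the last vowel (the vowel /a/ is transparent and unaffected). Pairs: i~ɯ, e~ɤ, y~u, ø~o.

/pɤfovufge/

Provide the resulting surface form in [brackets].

[peføvyfge]

/ɤ/ harmonizes with /e/ ([-back]) → [e]
/o/ harmonizes with /e/ ([-back]) → [ø]
/u/ harmonizes with /e/ ([-back]) → [y]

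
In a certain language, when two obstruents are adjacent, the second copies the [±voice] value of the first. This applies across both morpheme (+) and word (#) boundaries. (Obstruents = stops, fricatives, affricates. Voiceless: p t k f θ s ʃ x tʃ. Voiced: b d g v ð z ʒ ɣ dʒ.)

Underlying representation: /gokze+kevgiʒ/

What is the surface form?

[gokse+kevgiʒ]

/z/ after /k/ (voiceless) → [s]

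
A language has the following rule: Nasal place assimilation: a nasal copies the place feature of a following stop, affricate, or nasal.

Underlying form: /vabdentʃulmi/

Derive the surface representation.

/n/ before /tʃ/ (palatal) → [ɲ]

[vabdeɲtʃulmi]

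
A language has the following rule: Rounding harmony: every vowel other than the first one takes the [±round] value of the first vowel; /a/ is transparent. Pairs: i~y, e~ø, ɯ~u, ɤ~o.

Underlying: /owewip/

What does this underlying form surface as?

/e/ harmonizes with /o/ ([+round]) → [ø]
/i/ harmonizes with /o/ ([+round]) → [y]

[owøwyp]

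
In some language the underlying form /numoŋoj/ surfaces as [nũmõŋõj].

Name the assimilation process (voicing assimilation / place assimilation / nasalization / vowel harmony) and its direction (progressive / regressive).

/u/→[ũ] /o/→[õ] /o/→[õ].
Each target copies a feature from the preceding segment, so the direction is progressive.

nasalization, progressive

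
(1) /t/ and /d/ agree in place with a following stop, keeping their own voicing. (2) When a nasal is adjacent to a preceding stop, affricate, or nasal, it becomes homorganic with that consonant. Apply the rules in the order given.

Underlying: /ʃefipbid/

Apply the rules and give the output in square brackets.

Rule 1: no segment meets the rule's conditions; no change.
After rule 1: ʃefipbid
Rule 2: no segment meets the rule's conditions; no change.

[ʃefipbid]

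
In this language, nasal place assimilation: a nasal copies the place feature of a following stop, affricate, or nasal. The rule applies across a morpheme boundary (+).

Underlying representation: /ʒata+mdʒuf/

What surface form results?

/m/ before /dʒ/ (palatal) → [ɲ]

[ʒata+ɲdʒuf]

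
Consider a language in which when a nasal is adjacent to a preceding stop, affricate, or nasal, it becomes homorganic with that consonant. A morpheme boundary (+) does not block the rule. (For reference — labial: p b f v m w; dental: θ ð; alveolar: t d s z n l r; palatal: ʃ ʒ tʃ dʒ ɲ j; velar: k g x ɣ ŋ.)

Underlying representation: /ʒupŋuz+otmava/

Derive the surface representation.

/ŋ/ after /p/ (labial) → [m]
/m/ after /t/ (alveolar) → [n]

[ʒupmuz+otnava]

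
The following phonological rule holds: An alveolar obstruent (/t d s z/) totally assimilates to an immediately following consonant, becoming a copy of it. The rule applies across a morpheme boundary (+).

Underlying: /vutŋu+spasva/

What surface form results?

[vuŋŋu+ppavva]

/t/ before /ŋ/ → [ŋ] (total assimilation)
/s/ before /p/ → [p] (total assimilation)
/s/ before /v/ → [v] (total assimilation)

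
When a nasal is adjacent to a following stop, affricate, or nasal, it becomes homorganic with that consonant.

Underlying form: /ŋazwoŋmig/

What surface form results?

/ŋ/ before /m/ (labial) → [m]

[ŋazwommig]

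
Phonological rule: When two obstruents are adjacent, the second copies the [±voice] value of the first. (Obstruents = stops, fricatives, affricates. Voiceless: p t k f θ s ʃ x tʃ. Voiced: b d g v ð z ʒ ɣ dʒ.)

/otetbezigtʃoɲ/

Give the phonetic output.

[otetpezigdʒoɲ]

/b/ after /t/ (voiceless) → [p]
/tʃ/ after /g/ (voiced) → [dʒ]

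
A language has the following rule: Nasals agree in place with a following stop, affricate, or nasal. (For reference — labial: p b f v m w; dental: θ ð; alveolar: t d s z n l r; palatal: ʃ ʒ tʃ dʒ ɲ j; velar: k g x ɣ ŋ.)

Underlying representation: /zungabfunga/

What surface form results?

/n/ before /g/ (velar) → [ŋ]
/n/ before /g/ (velar) → [ŋ]

[zuŋgabfuŋga]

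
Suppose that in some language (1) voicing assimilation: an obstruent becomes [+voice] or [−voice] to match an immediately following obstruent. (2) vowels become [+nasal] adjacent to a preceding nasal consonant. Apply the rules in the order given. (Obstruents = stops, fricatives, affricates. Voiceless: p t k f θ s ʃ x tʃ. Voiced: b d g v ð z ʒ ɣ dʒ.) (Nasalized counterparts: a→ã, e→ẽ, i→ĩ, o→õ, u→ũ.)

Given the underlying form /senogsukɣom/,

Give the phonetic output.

Rule 1: /g/ before /s/ (voiceless) → [k]
Rule 1: /k/ before /ɣ/ (voiced) → [g]
After rule 1: senoksugɣom
Rule 2: /o/ after nasal /n/ → [õ]

[senõksugɣom]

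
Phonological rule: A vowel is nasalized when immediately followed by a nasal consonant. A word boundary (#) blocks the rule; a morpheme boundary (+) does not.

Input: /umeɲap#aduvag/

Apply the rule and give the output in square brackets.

[ũmẽɲap#aduvag]

/u/ before nasal /m/ → [ũ]
/e/ before nasal /ɲ/ → [ẽ]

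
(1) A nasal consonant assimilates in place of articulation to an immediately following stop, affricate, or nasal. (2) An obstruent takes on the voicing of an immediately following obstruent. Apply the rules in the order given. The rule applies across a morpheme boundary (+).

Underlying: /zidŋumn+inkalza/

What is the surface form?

Rule 1: /m/ before /n/ (alveolar) → [n]
Rule 1: /n/ before /k/ (velar) → [ŋ]
After rule 1: zidŋunn+iŋkalza
Rule 2: no segment meets the rule's conditions; no change.

[zidŋunn+iŋkalza]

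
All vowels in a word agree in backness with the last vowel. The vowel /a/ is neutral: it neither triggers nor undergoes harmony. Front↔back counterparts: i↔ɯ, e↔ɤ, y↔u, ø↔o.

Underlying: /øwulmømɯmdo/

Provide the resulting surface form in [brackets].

/ø/ harmonizes with /o/ ([+back]) → [o]
/ø/ harmonizes with /o/ ([+back]) → [o]

[owulmomɯmdo]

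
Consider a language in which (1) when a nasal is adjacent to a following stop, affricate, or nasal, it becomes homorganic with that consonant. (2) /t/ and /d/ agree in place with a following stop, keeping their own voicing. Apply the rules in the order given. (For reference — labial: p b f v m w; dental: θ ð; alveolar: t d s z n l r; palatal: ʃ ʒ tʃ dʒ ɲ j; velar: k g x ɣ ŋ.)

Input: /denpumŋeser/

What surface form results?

Rule 1: /n/ before /p/ (labial) → [m]
Rule 1: /m/ before /ŋ/ (velar) → [ŋ]
After rule 1: dempuŋŋeser
Rule 2: no segment meets the rule's conditions; no change.

[dempuŋŋeser]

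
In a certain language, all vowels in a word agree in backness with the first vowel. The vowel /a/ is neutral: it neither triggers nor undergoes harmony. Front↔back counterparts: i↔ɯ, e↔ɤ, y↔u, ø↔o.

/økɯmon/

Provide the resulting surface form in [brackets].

[økimøn]

/ɯ/ harmonizes with /ø/ ([-back]) → [i]
/o/ harmonizes with /ø/ ([-back]) → [ø]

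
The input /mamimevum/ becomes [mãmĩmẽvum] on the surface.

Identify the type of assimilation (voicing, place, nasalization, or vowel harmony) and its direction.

/a/→[ã] /i/→[ĩ] /e/→[ẽ].
Each target copies a feature from the preceding segment, so the direction is progressive.

nasalization, progressive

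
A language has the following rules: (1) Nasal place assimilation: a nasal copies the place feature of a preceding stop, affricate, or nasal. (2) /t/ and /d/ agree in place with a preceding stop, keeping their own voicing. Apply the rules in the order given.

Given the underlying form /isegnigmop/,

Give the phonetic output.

Rule 1: /n/ after /g/ (velar) → [ŋ]
Rule 1: /m/ after /g/ (velar) → [ŋ]
After rule 1: isegŋigŋop
Rule 2: no segment meets the rule's conditions; no change.

[isegŋigŋop]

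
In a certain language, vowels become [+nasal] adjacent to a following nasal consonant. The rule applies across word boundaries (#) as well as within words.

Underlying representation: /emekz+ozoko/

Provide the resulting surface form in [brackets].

/e/ before nasal /m/ → [ẽ]

[ẽmekz+ozoko]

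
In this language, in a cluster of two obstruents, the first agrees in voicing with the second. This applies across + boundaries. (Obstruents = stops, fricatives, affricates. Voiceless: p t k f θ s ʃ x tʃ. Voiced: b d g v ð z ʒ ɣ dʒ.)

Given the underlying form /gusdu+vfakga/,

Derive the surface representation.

/s/ before /d/ (voiced) → [z]
/v/ before /f/ (voiceless) → [f]
/k/ before /g/ (voiced) → [g]

[guzdu+ffagga]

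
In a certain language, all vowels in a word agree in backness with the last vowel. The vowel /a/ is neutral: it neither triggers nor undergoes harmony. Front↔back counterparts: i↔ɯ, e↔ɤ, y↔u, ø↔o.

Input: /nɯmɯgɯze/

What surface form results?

/ɯ/ harmonizes with /e/ ([-back]) → [i]
/ɯ/ harmonizes with /e/ ([-back]) → [i]
/ɯ/ harmonizes with /e/ ([-back]) → [i]

[nimigize]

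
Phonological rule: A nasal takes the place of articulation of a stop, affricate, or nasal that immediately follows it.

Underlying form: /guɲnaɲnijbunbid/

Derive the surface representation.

[gunnannijbumbid]

/ɲ/ before /n/ (alveolar) → [n]
/ɲ/ before /n/ (alveolar) → [n]
/n/ before /b/ (labial) → [m]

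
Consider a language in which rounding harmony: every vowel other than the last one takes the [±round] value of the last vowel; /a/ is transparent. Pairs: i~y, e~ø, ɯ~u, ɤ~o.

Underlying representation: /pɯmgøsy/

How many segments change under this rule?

/ɯ/ harmonizes with /y/ ([+round]) → [u]
1 segment changes.

1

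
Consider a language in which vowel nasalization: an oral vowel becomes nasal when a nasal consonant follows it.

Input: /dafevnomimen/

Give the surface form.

/o/ before nasal /m/ → [õ]
/i/ before nasal /m/ → [ĩ]
/e/ before nasal /n/ → [ẽ]

[dafevnõmĩmẽn]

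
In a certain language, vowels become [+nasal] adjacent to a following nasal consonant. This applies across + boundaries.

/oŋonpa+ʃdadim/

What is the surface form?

/o/ before nasal /ŋ/ → [õ]
/o/ before nasal /n/ → [õ]
/i/ before nasal /m/ → [ĩ]

[õŋõnpa+ʃdadĩm]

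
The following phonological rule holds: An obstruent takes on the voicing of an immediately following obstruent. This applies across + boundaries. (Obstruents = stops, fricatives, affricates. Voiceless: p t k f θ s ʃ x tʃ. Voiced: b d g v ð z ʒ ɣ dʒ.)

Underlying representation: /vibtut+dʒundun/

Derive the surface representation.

/b/ before /t/ (voiceless) → [p]
/t/ before /dʒ/ (voiced) → [d]

[viptud+dʒundun]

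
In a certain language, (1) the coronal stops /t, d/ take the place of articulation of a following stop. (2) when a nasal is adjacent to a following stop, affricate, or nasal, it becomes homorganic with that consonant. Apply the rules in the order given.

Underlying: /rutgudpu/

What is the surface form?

Rule 1: /t/ before /g/ (velar) → [k]
Rule 1: /d/ before /p/ (labial) → [b]
After rule 1: rukgubpu
Rule 2: no segment meets the rule's conditions; no change.

[rukgubpu]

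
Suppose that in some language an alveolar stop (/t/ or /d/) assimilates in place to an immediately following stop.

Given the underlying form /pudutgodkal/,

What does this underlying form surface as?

[pudukgogkal]

/t/ before /g/ (velar) → [k]
/d/ before /k/ (velar) → [g]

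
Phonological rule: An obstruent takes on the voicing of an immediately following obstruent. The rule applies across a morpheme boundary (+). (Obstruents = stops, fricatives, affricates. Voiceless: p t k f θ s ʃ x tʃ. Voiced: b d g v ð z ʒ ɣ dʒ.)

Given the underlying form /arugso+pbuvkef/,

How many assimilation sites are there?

3

/g/ before /s/ (voiceless) → [k]
/p/ before /b/ (voiced) → [b]
/v/ before /k/ (voiceless) → [f]
3 segments change.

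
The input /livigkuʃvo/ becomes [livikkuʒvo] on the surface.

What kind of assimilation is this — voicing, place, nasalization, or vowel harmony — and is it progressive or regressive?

voicing assimilation, regressive

/g/→[k] /ʃ/→[ʒ].
Each target copies a feature from the following segment, so the direction is regressive.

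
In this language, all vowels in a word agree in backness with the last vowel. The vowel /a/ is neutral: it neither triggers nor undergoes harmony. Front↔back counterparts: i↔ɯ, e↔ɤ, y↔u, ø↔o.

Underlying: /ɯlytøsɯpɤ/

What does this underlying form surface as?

[ɯlutosɯpɤ]

/y/ harmonizes with /ɤ/ ([+back]) → [u]
/ø/ harmonizes with /ɤ/ ([+back]) → [o]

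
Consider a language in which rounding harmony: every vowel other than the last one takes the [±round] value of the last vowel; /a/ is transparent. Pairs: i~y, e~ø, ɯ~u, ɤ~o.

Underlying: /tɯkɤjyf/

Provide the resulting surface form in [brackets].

/ɯ/ harmonizes with /y/ ([+round]) → [u]
/ɤ/ harmonizes with /y/ ([+round]) → [o]

[tukojyf]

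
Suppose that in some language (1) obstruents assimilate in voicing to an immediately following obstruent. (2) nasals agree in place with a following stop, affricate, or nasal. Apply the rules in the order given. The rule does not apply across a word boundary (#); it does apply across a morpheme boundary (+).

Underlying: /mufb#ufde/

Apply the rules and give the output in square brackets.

[muvb#uvde]

Rule 1: /f/ before /b/ (voiced) → [v]
Rule 1: /f/ before /d/ (voiced) → [v]
After rule 1: muvb#uvde
Rule 2: no segment meets the rule's conditions; no change.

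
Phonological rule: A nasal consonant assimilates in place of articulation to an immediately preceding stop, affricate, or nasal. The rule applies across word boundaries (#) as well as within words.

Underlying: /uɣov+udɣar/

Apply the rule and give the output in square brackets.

no segment meets the rule's conditions; no change.

[uɣov+udɣar]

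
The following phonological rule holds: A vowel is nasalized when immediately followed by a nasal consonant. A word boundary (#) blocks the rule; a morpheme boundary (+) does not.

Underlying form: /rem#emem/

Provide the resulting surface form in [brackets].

[rẽm#ẽmẽm]

/e/ before nasal /m/ → [ẽ]
/e/ before nasal /m/ → [ẽ]
/e/ before nasal /m/ → [ẽ]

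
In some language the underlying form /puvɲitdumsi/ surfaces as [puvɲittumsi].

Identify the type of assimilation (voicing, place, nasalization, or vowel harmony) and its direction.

voicing assimilation, progressive

/d/→[t].
Each target copies a feature from the preceding segment, so the direction is progressive.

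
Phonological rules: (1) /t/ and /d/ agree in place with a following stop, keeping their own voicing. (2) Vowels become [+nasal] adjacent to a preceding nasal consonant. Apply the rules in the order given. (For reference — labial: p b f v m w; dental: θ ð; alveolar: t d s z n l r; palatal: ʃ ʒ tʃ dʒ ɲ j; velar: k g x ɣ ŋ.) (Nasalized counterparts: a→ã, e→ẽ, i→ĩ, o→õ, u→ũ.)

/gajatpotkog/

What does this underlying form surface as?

[gajappokkog]

Rule 1: /t/ before /p/ (labial) → [p]
Rule 1: /t/ before /k/ (velar) → [k]
After rule 1: gajappokkog
Rule 2: no segment meets the rule's conditions; no change.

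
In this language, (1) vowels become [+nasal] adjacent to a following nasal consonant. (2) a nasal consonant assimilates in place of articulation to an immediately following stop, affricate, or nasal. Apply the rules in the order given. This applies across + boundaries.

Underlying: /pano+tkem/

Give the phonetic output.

Rule 1: /a/ before nasal /n/ → [ã]
Rule 1: /e/ before nasal /m/ → [ẽ]
After rule 1: pãno+tkẽm
Rule 2: no segment meets the rule's conditions; no change.

[pãno+tkẽm]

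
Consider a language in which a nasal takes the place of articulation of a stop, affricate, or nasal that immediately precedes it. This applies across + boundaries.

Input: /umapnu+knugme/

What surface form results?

/n/ after /p/ (labial) → [m]
/n/ after /k/ (velar) → [ŋ]
/m/ after /g/ (velar) → [ŋ]

[umapmu+kŋugŋe]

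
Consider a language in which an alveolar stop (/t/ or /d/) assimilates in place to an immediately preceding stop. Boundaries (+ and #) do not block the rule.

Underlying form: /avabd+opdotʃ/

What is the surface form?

[avabb+opbotʃ]

/d/ after /b/ (labial) → [b]
/d/ after /p/ (labial) → [b]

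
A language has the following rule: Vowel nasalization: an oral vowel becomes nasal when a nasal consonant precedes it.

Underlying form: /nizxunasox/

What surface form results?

[nĩzxunãsox]

/i/ after nasal /n/ → [ĩ]
/a/ after nasal /n/ → [ã]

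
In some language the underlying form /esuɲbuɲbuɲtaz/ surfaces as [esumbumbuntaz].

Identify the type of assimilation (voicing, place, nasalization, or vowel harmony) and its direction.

/ɲ/→[m] /ɲ/→[m] /ɲ/→[n].
Each target copies a feature from the following segment, so the direction is regressive.

place assimilation, regressive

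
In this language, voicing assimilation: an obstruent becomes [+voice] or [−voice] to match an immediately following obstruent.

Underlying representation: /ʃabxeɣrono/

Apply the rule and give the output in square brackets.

[ʃapxeɣrono]

/b/ before /x/ (voiceless) → [p]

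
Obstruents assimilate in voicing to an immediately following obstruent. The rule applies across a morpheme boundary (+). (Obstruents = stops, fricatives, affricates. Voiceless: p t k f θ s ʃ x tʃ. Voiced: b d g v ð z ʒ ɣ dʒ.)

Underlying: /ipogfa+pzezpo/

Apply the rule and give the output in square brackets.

[ipokfa+bzespo]

/g/ before /f/ (voiceless) → [k]
/p/ before /z/ (voiced) → [b]
/z/ before /p/ (voiceless) → [s]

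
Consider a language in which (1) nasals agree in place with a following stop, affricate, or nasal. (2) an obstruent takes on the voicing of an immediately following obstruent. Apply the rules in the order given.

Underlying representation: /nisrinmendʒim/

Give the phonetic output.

[nisrimmeɲdʒim]

Rule 1: /n/ before /m/ (labial) → [m]
Rule 1: /n/ before /dʒ/ (palatal) → [ɲ]
After rule 1: nisrimmeɲdʒim
Rule 2: no segment meets the rule's conditions; no change.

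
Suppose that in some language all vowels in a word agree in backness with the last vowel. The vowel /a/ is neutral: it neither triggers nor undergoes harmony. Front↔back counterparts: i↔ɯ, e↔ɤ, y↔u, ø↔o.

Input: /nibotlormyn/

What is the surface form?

/o/ harmonizes with /y/ ([-back]) → [ø]
/o/ harmonizes with /y/ ([-back]) → [ø]

[nibøtlørmyn]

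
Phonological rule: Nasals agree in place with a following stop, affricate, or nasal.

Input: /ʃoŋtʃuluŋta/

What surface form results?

/ŋ/ before /tʃ/ (palatal) → [ɲ]
/ŋ/ before /t/ (alveolar) → [n]

[ʃoɲtʃulunta]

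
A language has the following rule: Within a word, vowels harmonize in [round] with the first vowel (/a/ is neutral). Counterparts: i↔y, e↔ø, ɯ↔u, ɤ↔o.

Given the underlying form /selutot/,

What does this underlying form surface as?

[selɯtɤt]

/u/ harmonizes with /e/ ([-round]) → [ɯ]
/o/ harmonizes with /e/ ([-round]) → [ɤ]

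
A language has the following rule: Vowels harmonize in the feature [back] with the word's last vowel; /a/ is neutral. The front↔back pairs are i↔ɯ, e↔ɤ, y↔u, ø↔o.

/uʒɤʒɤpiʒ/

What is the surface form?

/u/ harmonizes with /i/ ([-back]) → [y]
/ɤ/ harmonizes with /i/ ([-back]) → [e]
/ɤ/ harmonizes with /i/ ([-back]) → [e]

[yʒeʒepiʒ]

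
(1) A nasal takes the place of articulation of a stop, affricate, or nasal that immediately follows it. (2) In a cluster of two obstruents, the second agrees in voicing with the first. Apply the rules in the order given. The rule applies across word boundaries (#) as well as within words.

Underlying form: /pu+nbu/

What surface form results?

Rule 1: /n/ before /b/ (labial) → [m]
After rule 1: pu+mbu
Rule 2: no segment meets the rule's conditions; no change.

[pu+mbu]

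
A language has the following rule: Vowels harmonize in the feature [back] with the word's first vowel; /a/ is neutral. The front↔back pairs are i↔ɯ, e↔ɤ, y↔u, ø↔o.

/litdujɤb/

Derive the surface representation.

/u/ harmonizes with /i/ ([-back]) → [y]
/ɤ/ harmonizes with /i/ ([-back]) → [e]

[litdyjeb]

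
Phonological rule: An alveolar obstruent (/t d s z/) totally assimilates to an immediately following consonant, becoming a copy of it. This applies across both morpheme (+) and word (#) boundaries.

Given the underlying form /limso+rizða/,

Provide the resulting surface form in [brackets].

[limso+riðða]

/z/ before /ð/ → [ð] (total assimilation)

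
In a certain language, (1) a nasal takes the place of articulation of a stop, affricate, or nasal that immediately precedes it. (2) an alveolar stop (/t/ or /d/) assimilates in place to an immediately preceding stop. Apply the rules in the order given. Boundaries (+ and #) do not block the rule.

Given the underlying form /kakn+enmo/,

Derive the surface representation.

[kakŋ+enno]

Rule 1: /n/ after /k/ (velar) → [ŋ]
Rule 1: /m/ after /n/ (alveolar) → [n]
After rule 1: kakŋ+enno
Rule 2: no segment meets the rule's conditions; no change.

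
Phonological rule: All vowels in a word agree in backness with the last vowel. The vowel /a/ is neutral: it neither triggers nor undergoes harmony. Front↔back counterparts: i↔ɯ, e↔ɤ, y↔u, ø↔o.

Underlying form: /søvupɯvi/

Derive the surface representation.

/u/ harmonizes with /i/ ([-back]) → [y]
/ɯ/ harmonizes with /i/ ([-back]) → [i]

[søvypivi]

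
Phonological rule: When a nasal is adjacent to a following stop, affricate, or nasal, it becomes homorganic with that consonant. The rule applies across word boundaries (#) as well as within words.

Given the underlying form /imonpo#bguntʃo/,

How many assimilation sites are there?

/n/ before /p/ (labial) → [m]
/n/ before /tʃ/ (palatal) → [ɲ]
2 segments change.

2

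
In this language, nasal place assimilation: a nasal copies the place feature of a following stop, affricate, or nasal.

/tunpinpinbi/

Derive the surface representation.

[tumpimpimbi]

/n/ before /p/ (labial) → [m]
/n/ before /p/ (labial) → [m]
/n/ before /b/ (labial) → [m]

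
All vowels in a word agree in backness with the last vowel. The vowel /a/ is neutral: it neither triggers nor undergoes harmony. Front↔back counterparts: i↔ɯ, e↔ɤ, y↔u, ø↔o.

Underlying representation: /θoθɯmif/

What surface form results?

/o/ harmonizes with /i/ ([-back]) → [ø]
/ɯ/ harmonizes with /i/ ([-back]) → [i]

[θøθimif]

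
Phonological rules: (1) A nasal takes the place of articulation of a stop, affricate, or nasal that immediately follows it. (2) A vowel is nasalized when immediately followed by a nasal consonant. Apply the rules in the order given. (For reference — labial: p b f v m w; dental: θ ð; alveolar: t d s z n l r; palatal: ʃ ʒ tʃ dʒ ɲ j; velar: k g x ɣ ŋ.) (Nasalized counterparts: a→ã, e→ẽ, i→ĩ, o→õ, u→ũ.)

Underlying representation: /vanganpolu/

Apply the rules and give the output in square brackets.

Rule 1: /n/ before /g/ (velar) → [ŋ]
Rule 1: /n/ before /p/ (labial) → [m]
After rule 1: vaŋgampolu
Rule 2: /a/ before nasal /ŋ/ → [ã]
Rule 2: /a/ before nasal /m/ → [ã]

[vãŋgãmpolu]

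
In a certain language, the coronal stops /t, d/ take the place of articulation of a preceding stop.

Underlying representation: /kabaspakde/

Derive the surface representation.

[kabaspakge]

/d/ after /k/ (velar) → [g]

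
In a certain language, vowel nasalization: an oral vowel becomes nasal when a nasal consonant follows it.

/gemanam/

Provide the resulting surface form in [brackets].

[gẽmãnãm]

/e/ before nasal /m/ → [ẽ]
/a/ before nasal /n/ → [ã]
/a/ before nasal /m/ → [ã]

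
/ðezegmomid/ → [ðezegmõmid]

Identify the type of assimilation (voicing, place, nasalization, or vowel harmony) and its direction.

nasalization, regressive

/o/→[õ].
Each target copies a feature from the following segment, so the direction is regressive.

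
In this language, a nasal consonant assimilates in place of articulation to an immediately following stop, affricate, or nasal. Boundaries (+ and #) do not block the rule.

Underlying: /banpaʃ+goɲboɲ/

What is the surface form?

[bampaʃ+gomboɲ]

/n/ before /p/ (labial) → [m]
/ɲ/ before /b/ (labial) → [m]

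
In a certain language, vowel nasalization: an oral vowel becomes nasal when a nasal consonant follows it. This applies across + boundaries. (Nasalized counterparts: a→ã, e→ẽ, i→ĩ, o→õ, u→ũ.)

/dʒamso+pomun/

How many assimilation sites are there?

/a/ before nasal /m/ → [ã]
/o/ before nasal /m/ → [õ]
/u/ before nasal /n/ → [ũ]
3 segments change.

3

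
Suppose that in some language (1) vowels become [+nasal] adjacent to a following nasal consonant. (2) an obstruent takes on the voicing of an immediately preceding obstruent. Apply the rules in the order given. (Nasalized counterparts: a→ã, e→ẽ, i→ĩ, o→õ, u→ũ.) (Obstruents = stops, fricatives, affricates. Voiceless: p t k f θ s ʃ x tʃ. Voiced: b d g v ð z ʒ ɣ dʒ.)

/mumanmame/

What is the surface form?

[mũmãnmãme]

Rule 1: /u/ before nasal /m/ → [ũ]
Rule 1: /a/ before nasal /n/ → [ã]
Rule 1: /a/ before nasal /m/ → [ã]
After rule 1: mũmãnmãme
Rule 2: no segment meets the rule's conditions; no change.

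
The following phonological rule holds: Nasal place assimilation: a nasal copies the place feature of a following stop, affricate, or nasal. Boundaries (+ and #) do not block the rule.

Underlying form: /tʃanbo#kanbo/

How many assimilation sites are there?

/n/ before /b/ (labial) → [m]
/n/ before /b/ (labial) → [m]
2 segments change.

2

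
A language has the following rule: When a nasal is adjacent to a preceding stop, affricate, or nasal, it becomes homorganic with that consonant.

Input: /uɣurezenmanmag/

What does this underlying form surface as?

/m/ after /n/ (alveolar) → [n]
/m/ after /n/ (alveolar) → [n]

[uɣurezennannag]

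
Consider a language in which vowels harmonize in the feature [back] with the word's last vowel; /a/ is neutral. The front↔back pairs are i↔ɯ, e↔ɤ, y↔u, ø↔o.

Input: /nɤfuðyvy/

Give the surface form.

[nefyðyvy]

/ɤ/ harmonizes with /y/ ([-back]) → [e]
/u/ harmonizes with /y/ ([-back]) → [y]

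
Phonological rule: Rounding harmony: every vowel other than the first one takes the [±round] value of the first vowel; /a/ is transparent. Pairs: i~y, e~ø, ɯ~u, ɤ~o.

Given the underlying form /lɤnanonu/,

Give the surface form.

[lɤnanɤnɯ]

/o/ harmonizes with /ɤ/ ([-round]) → [ɤ]
/u/ harmonizes with /ɤ/ ([-round]) → [ɯ]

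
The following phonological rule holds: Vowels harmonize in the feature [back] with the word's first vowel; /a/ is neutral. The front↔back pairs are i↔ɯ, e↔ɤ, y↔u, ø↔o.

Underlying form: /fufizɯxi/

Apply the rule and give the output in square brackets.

/i/ harmonizes with /u/ ([+back]) → [ɯ]
/i/ harmonizes with /u/ ([+back]) → [ɯ]

[fufɯzɯxɯ]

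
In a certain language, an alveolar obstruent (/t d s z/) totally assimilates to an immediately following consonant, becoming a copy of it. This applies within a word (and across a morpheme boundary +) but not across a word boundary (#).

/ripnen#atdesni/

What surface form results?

[ripnen#addenni]

/t/ before /d/ → [d] (total assimilation)
/s/ before /n/ → [n] (total assimilation)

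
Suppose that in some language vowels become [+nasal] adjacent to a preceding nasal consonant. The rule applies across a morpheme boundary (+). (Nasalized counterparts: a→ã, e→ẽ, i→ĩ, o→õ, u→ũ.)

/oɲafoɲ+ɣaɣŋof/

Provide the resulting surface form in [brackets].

[oɲãfoɲ+ɣaɣŋõf]

/a/ after nasal /ɲ/ → [ã]
/o/ after nasal /ŋ/ → [õ]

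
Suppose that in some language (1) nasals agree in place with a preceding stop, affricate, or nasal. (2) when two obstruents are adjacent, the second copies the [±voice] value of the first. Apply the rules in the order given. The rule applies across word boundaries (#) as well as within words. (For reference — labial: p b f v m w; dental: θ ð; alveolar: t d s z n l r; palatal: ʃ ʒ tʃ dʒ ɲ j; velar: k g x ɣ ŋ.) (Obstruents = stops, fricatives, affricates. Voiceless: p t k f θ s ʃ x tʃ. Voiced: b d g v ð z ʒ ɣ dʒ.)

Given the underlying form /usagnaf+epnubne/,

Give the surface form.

[usagŋaf+epmubme]

Rule 1: /n/ after /g/ (velar) → [ŋ]
Rule 1: /n/ after /p/ (labial) → [m]
Rule 1: /n/ after /b/ (labial) → [m]
After rule 1: usagŋaf+epmubme
Rule 2: no segment meets the rule's conditions; no change.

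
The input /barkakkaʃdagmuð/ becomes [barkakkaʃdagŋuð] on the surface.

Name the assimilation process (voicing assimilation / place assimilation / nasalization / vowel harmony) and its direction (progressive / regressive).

place assimilation, progressive

/m/→[ŋ].
Each target copies a feature from the preceding segment, so the direction is progressive.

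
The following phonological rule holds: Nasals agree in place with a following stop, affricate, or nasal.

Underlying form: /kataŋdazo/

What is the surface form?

/ŋ/ before /d/ (alveolar) → [n]

[katandazo]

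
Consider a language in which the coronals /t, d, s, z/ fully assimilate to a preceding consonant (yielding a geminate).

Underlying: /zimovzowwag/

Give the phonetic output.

[zimovvowwag]

/z/ after /v/ → [v] (total assimilation)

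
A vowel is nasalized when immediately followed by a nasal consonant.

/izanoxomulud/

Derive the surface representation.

[izãnoxõmulud]

/a/ before nasal /n/ → [ã]
/o/ before nasal /m/ → [õ]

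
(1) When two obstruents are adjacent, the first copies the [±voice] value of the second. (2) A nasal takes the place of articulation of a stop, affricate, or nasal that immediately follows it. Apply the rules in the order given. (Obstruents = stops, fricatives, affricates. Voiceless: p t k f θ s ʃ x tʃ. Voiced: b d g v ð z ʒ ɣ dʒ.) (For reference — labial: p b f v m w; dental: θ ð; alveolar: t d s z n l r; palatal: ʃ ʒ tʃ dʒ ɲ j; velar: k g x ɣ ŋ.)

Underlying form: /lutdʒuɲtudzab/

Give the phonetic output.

Rule 1: /t/ before /dʒ/ (voiced) → [d]
After rule 1: luddʒuɲtudzab
Rule 2: /ɲ/ before /t/ (alveolar) → [n]

[luddʒuntudzab]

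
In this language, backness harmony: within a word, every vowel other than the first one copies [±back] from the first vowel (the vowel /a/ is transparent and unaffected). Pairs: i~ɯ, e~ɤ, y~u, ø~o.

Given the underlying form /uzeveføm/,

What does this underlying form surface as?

[uzɤvɤfom]

/e/ harmonizes with /u/ ([+back]) → [ɤ]
/e/ harmonizes with /u/ ([+back]) → [ɤ]
/ø/ harmonizes with /u/ ([+back]) → [o]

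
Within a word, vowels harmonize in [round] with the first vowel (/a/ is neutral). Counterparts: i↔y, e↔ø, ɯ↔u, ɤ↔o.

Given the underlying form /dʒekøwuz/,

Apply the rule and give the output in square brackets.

/ø/ harmonizes with /e/ ([-round]) → [e]
/u/ harmonizes with /e/ ([-round]) → [ɯ]

[dʒekewɯz]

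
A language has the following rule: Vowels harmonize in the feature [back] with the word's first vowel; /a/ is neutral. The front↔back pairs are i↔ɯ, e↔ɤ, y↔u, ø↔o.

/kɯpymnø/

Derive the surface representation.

[kɯpumno]

/y/ harmonizes with /ɯ/ ([+back]) → [u]
/ø/ harmonizes with /ɯ/ ([+back]) → [o]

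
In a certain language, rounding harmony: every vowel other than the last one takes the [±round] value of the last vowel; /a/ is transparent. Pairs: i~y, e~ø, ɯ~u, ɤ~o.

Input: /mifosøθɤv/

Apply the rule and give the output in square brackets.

[mifɤseθɤv]

/o/ harmonizes with /ɤ/ ([-round]) → [ɤ]
/ø/ harmonizes with /ɤ/ ([-round]) → [e]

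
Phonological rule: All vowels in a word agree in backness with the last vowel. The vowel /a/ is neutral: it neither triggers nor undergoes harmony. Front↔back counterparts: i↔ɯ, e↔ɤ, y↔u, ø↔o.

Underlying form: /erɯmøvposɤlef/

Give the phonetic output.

[erimøvpøselef]

/ɯ/ harmonizes with /e/ ([-back]) → [i]
/o/ harmonizes with /e/ ([-back]) → [ø]
/ɤ/ harmonizes with /e/ ([-back]) → [e]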